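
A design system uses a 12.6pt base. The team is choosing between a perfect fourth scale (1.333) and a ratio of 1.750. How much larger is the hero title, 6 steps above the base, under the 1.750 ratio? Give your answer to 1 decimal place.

291.2pt

Perfect fourth: 12.6 × 1.333⁶ = 70.689pt
At 1.750: 12.6 × 1.750⁶ = 361.909pt
Difference: 361.909 − 70.689 = 291.220pt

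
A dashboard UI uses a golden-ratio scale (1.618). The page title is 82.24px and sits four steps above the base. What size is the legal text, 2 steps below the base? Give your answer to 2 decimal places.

4.58px

82.24 ÷ 1.618⁶ = 82.24 ÷ 17.94201 ≈ 4.584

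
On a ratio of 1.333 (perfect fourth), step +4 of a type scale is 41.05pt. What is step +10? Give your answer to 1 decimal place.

230.3pt

41.05 × 1.333⁶ = 41.05 × 5.61023 ≈ 230.300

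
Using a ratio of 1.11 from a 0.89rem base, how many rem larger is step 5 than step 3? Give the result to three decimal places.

0.283rem

Step 3: 0.89 × 1.11³ = 1.21719rem
Step 5: 0.89 × 1.11⁵ = 1.49970rem
Difference: 1.49970 − 1.21719 = 0.28251rem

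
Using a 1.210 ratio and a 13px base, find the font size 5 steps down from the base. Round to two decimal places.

5.01px

Every step multiplies by the scale ratio.
13.0 ÷ 1.210⁵ = 13.0 ÷ 2.59374 ≈ 5.01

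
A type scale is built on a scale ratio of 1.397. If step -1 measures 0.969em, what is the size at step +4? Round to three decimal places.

0.969 × 1.397⁵ = 0.969 × 5.32086 ≈ 5.156

5.156em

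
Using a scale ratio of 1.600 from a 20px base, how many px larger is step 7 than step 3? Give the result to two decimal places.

Step 3: 20.0 × 1.600³ = 81.9200px
Step 7: 20.0 × 1.600⁷ = 536.8709px
Difference: 536.8709 − 81.9200 = 454.9509px

454.95px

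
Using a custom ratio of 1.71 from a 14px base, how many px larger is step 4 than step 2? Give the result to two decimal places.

Step 2: 14.0 × 1.71² = 40.9374px
Step 4: 14.0 × 1.71⁴ = 119.7051px
Difference: 119.7051 − 40.9374 = 78.7677px

78.77px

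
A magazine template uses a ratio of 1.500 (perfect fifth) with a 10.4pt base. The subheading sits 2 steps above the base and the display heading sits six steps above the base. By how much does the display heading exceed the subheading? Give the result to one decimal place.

Step 2: 10.4 × 1.500² = 23.400pt
Step 6: 10.4 × 1.500⁶ = 118.463pt
Difference: 118.463 − 23.400 = 95.063pt

95.1pt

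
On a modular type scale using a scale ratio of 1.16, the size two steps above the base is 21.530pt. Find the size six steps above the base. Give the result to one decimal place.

21.530 × 1.16⁴ = 21.530 × 1.81064 ≈ 38.983

39.0pt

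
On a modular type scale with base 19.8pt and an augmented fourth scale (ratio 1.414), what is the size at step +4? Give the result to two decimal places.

19.8 × 1.414⁴ = 19.8 × 3.99758 ≈ 79.15

79.15pt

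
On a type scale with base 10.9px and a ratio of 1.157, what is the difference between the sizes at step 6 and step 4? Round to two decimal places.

Step 4: 10.9 × 1.157⁴ = 19.5326px
Step 6: 10.9 × 1.157⁶ = 26.1473px
Difference: 26.1473 − 19.5326 = 6.6147px

6.61px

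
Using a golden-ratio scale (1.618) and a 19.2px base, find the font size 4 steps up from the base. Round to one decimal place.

Each step on a modular scale multiplies by the ratio, so the size n steps from the base is base × ratioⁿ.
19.2 × 1.618⁴ = 19.2 × 6.85353 ≈ 131.59

131.6px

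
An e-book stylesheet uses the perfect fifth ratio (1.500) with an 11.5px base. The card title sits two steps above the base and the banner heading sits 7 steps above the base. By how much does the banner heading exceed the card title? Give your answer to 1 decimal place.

Step 2: 11.5 × 1.500² = 25.875px
Step 7: 11.5 × 1.500⁷ = 196.488px
Difference: 196.488 − 25.875 = 170.613px

170.6px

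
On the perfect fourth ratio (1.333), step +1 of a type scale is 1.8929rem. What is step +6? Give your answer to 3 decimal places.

Moving from step +1 to step +6 is 5 steps up, so multiply by r⁵.
1.8929 × 1.333⁵ = 1.8929 × 4.20873 ≈ 7.967

7.967rem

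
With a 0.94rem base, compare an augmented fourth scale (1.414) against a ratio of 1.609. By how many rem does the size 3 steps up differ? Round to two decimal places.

1.26rem

Augmented fourth: 0.94 × 1.414³ = 2.6575rem
At 1.609: 0.94 × 1.609³ = 3.9156rem
Difference: 3.9156 − 2.6575 = 1.2581rem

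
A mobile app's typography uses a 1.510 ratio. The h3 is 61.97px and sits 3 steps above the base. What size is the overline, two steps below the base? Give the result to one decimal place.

61.97 ÷ 1.510⁵ = 61.97 ÷ 7.85027 ≈ 7.894

7.9px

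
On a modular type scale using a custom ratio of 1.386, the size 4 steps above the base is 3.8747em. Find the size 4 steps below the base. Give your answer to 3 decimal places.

0.285em

The gap is -4 − (4) = -8 steps, so the factor is 1.386^-8.
3.8747 ÷ 1.386⁸ = 3.8747 ÷ 13.61777 ≈ 0.285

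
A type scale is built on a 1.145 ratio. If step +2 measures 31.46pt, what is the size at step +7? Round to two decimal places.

31.46 × 1.145⁵ = 31.46 × 1.96801 ≈ 61.914

61.91pt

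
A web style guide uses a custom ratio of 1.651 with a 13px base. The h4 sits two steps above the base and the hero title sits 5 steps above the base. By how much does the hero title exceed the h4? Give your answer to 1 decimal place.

Step 2: 13.0 × 1.651² = 35.435px
Step 5: 13.0 × 1.651⁵ = 159.470px
Difference: 159.470 − 35.435 = 124.035px

124.0px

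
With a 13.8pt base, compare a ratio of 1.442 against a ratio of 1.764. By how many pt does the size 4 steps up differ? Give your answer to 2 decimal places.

At 1.442: 13.8 × 1.442⁴ = 59.6678pt
At 1.764: 13.8 × 1.764⁴ = 133.6206pt
Difference: 133.6206 − 59.6678 = 73.9528pt

73.95pt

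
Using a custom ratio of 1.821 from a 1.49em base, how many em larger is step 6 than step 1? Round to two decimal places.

Step 1: 1.49 × 1.821 = 2.7133em
Step 6: 1.49 × 1.821⁶ = 54.3308em
Difference: 54.3308 − 2.7133 = 51.6175em

51.62em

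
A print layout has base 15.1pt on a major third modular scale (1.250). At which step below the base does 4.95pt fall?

1.250ⁿ = 15.1 / 4.95 = 3.0505
n = ln(3.0505) / ln(1.250) = 1.1153 / 0.2231 ≈ 5.00

5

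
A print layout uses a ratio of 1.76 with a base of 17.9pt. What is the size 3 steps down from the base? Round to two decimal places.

17.9 ÷ 1.76³ = 17.9 ÷ 5.45178 ≈ 3.28

3.28pt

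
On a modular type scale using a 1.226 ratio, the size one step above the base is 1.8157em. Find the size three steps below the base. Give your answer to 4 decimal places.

0.8037em

1.8157 ÷ 1.226⁴ = 1.8157 ÷ 2.25924 ≈ 0.8037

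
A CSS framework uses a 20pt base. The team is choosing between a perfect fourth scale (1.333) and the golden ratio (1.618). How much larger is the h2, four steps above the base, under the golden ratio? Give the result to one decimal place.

Perfect fourth: 20.0 × 1.333⁴ = 63.147pt
Golden ratio: 20.0 × 1.618⁴ = 137.071pt
Difference: 137.071 − 63.147 = 73.924pt

73.9pt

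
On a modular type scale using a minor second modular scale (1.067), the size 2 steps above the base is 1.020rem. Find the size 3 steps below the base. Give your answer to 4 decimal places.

Moving from step +2 to step -3 is 5 steps down, so divide by r⁵.
1.020 ÷ 1.067⁵ = 1.020 ÷ 1.38300 ≈ 0.7375

0.7375rem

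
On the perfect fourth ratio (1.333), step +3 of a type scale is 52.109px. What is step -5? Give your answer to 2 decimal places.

5.23px

52.109 ÷ 1.333⁸ = 52.109 ÷ 9.96876 ≈ 5.227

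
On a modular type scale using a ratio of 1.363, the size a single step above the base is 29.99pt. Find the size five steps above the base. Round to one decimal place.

103.5pt

Moving from step +1 to step +5 is 4 steps up, so multiply by r⁴.
29.99 × 1.363⁴ = 29.99 × 3.45131 ≈ 103.505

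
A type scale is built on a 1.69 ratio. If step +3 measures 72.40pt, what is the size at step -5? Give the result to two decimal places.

1.09pt

72.40 ÷ 1.69⁸ = 72.40 ÷ 66.54166 ≈ 1.088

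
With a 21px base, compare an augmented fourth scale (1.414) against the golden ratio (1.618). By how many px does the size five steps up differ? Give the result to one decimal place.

114.2px

Augmented fourth: 21.0 × 1.414⁵ = 118.704px
Golden ratio: 21.0 × 1.618⁵ = 232.869px
Difference: 232.869 − 118.704 = 114.165px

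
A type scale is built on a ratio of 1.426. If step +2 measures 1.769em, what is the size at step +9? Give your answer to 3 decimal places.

21.211em

1.769 × 1.426⁷ = 1.769 × 11.99048 ≈ 21.211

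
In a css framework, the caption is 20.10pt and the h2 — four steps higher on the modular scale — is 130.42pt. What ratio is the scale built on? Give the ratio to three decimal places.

1.596

r⁴ = 130.42 / 20.10, so r = (130.42/20.10)^(1/4).
r = 6.4886^(1/4) ≈ 1.5960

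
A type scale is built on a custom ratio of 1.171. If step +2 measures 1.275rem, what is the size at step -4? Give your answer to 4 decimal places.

Moving from step +2 to step -4 is 6 steps down, so divide by r⁶.
1.275 ÷ 1.171⁶ = 1.275 ÷ 2.57835 ≈ 0.4945

0.4945rem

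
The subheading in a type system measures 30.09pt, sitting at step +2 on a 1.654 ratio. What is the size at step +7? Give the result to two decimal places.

372.48pt

Moving from step +2 to step +7 is 5 steps up, so multiply by r⁵.
30.09 × 1.654⁵ = 30.09 × 12.37877 ≈ 372.477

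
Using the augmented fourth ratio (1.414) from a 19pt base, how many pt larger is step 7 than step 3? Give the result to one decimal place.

Step 3: 19.0 × 1.414³ = 53.716pt
Step 7: 19.0 × 1.414⁷ = 214.733pt
Difference: 214.733 − 53.716 = 161.017pt

161.0pt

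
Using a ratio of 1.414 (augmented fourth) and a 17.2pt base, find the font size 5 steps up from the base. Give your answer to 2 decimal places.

97.22pt

Every step multiplies by the scale ratio.
17.2 × 1.414⁵ = 17.2 × 5.65258 ≈ 97.22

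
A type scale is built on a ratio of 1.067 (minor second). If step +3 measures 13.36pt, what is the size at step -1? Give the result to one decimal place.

Moving from step +3 to step -1 is 4 steps down, so divide by r⁴.
13.36 ÷ 1.067⁴ = 13.36 ÷ 1.29616 ≈ 10.307

10.3pt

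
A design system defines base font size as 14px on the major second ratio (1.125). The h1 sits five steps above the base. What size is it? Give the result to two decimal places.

25.23px

Every step multiplies by the scale ratio.
14.0 × 1.125⁵ = 14.0 × 1.80203 ≈ 25.23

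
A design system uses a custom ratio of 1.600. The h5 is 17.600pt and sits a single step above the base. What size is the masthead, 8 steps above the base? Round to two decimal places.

472.45pt

The gap is 8 − (1) = 7 steps, so the factor is 1.600^7.
17.600 × 1.600⁷ = 17.600 × 26.84355 ≈ 472.446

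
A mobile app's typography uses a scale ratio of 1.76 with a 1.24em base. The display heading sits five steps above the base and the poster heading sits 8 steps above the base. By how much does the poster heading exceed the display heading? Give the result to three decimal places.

93.222em

Step 5: 1.24 × 1.76⁵ = 20.94040em
Step 8: 1.24 × 1.76⁸ = 114.16238em
Difference: 114.16238 − 20.94040 = 93.22198em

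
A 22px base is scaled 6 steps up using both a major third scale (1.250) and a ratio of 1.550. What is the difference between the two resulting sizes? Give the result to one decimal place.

Major third: 22.0 × 1.250⁶ = 83.923px
At 1.550: 22.0 × 1.550⁶ = 305.079px
Difference: 305.079 − 83.923 = 221.156px

221.2px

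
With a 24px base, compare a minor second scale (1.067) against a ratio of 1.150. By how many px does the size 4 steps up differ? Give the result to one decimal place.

10.9px

Minor second: 24.0 × 1.067⁴ = 31.108px
At 1.150: 24.0 × 1.150⁴ = 41.976px
Difference: 41.976 − 31.108 = 10.868px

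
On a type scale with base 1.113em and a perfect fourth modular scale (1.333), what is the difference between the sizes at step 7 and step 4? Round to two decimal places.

Step 4: 1.113 × 1.333⁴ = 3.5141em
Step 7: 1.113 × 1.333⁷ = 8.3235em
Difference: 8.3235 − 3.5141 = 4.8094em

4.81em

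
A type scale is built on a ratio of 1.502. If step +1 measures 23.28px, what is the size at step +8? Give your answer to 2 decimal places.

Moving from step +1 to step +8 is 7 steps up, so multiply by r⁷.
23.28 × 1.502⁷ = 23.28 × 17.24605 ≈ 401.488

401.49px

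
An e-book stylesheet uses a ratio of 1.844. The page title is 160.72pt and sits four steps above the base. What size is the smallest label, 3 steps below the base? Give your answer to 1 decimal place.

The gap is -3 − (4) = -7 steps, so the factor is 1.844^-7.
160.72 ÷ 1.844⁷ = 160.72 ÷ 72.49807 ≈ 2.217

2.2pt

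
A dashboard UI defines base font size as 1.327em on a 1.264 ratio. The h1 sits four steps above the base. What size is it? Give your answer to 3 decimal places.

Every step multiplies by the scale ratio.
1.327 × 1.264⁴ = 1.327 × 2.55263 ≈ 3.387

3.387em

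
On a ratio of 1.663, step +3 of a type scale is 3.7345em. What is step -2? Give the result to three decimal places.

The gap is -2 − (3) = -5 steps, so the factor is 1.663^-5.
3.7345 ÷ 1.663⁵ = 3.7345 ÷ 12.71924 ≈ 0.294

0.294em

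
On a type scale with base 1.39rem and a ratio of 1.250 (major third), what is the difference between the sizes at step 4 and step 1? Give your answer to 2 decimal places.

Step 1: 1.39 × 1.250 = 1.7375rem
Step 4: 1.39 × 1.250⁴ = 3.3936rem
Difference: 3.3936 − 1.7375 = 1.6561rem

1.66rem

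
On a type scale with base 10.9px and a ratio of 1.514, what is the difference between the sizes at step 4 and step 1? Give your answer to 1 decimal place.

Step 1: 10.9 × 1.514 = 16.503px
Step 4: 10.9 × 1.514⁴ = 57.270px
Difference: 57.270 − 16.503 = 40.767px

40.8px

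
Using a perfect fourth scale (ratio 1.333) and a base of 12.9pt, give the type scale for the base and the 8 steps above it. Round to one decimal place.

Step 0: 12.9pt
Step 1: 12.9 × 1.333 = 17.2
Step 2: 12.9 × 1.333² = 22.9
Step 3: 12.9 × 1.333³ = 30.6
Step 4: 12.9 × 1.333⁴ = 40.7
Step 5: 12.9 × 1.333⁵ = 54.3
Step 6: 12.9 × 1.333⁶ = 72.4
Step 7: 12.9 × 1.333⁷ = 96.5
Step 8: 12.9 × 1.333⁸ = 128.6

12.9pt, 17.2pt, 22.9pt, 30.6pt, 40.7pt, 54.3pt, 72.4pt, 96.5pt, 128.6pt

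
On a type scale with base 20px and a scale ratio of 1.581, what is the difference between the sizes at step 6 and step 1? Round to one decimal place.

Step 1: 20.0 × 1.581 = 31.620px
Step 6: 20.0 × 1.581⁶ = 312.335px
Difference: 312.335 − 31.620 = 280.715px

280.7px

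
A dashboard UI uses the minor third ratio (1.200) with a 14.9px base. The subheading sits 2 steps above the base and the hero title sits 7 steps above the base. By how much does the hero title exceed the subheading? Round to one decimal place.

31.9px

Step 2: 14.9 × 1.200² = 21.456px
Step 7: 14.9 × 1.200⁷ = 53.389px
Difference: 53.389 − 21.456 = 31.933px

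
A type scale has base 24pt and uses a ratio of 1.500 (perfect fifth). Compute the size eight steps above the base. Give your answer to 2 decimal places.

24.0 × 1.500⁸ = 24.0 × 25.62891 ≈ 615.09

615.09pt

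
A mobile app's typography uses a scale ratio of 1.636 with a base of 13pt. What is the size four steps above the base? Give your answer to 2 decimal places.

A modular type scale is a geometric sequence: sizeₙ = base × rⁿ.
13.0 × 1.636⁴ = 13.0 × 7.16363 ≈ 93.13

93.13pt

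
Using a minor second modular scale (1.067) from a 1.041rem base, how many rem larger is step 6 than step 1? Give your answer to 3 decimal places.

0.425rem

Step 1: 1.041 × 1.067 = 1.11075rem
Step 6: 1.041 × 1.067⁶ = 1.53616rem
Difference: 1.53616 − 1.11075 = 0.42541rem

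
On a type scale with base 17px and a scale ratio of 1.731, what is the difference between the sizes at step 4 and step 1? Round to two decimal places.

Step 1: 17.0 × 1.731 = 29.4270px
Step 4: 17.0 × 1.731⁴ = 152.6290px
Difference: 152.6290 − 29.4270 = 123.2020px

123.20px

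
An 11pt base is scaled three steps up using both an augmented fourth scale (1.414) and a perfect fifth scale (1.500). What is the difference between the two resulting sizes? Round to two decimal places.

6.03pt

Augmented fourth: 11.0 × 1.414³ = 31.0986pt
Perfect fifth: 11.0 × 1.500³ = 37.1250pt
Difference: 37.1250 − 31.0986 = 6.0264pt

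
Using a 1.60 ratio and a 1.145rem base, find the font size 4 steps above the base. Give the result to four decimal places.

1.145 × 1.60⁴ = 1.145 × 6.55360 ≈ 7.5039

7.5039rem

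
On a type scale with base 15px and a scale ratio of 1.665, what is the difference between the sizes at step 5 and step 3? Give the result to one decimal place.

Step 3: 15.0 × 1.665³ = 69.236px
Step 5: 15.0 × 1.665⁵ = 191.939px
Difference: 191.939 − 69.236 = 122.703px

122.7px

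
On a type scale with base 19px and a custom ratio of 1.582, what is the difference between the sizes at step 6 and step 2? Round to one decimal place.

Step 2: 19.0 × 1.582² = 47.552px
Step 6: 19.0 × 1.582⁶ = 297.846px
Difference: 297.846 − 47.552 = 250.294px

250.3px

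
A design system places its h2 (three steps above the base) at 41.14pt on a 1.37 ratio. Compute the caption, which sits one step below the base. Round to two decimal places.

41.14 ÷ 1.37⁴ = 41.14 ÷ 3.52275 ≈ 11.678

11.68pt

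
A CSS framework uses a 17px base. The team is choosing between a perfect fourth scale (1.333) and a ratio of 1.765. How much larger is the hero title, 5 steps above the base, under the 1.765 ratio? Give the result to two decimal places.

Perfect fourth: 17.0 × 1.333⁵ = 71.5484px
At 1.765: 17.0 × 1.765⁵ = 291.1873px
Difference: 291.1873 − 71.5484 = 219.6389px

219.64px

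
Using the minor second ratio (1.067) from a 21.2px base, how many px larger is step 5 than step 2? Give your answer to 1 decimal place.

Step 2: 21.2 × 1.067² = 24.136px
Step 5: 21.2 × 1.067⁵ = 29.320px
Difference: 29.320 − 24.136 = 5.184px

5.2px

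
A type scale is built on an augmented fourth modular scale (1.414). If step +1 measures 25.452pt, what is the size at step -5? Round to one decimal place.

3.2pt

25.452 ÷ 1.414⁶ = 25.452 ÷ 7.99275 ≈ 3.184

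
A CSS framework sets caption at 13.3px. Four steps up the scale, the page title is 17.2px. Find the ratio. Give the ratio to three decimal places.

r⁴ = 17.2 / 13.3, so r = (17.2/13.3)^(1/4).
r = 1.2932^(1/4) ≈ 1.0664

1.066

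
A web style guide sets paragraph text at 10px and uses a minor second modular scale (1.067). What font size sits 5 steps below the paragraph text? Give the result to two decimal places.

7.23px

Every step multiplies by the scale ratio.
10.0 ÷ 1.067⁵ = 10.0 ÷ 1.38300 ≈ 7.23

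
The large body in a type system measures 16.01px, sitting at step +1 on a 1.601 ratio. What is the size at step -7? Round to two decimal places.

Moving from step +1 to step -7 is 8 steps down, so divide by r⁸.
16.01 ÷ 1.601⁸ = 16.01 ÷ 43.16489 ≈ 0.371

0.37px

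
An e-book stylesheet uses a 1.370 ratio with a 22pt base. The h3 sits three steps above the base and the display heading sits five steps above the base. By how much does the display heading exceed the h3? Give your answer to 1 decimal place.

Step 3: 22.0 × 1.370³ = 56.570pt
Step 5: 22.0 × 1.370⁵ = 106.176pt
Difference: 106.176 − 56.570 = 49.606pt

49.6pt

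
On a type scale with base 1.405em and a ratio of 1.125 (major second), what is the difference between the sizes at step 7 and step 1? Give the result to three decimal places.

1.624em

Step 1: 1.405 × 1.125 = 1.58062em
Step 7: 1.405 × 1.125⁷ = 3.20438em
Difference: 3.20438 − 1.58062 = 1.62376em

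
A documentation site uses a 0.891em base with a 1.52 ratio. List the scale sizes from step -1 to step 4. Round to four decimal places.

0.5862em, 0.8910em, 1.3543em, 2.0586em, 3.1290em, 4.7561em

Step -1: 0.891 ÷ 1.52 = 0.5862
Step 0: 0.891em
Step 1: 0.891 × 1.52 = 1.3543
Step 2: 0.891 × 1.52² = 2.0586
Step 3: 0.891 × 1.52³ = 3.1290
Step 4: 0.891 × 1.52⁴ = 4.7561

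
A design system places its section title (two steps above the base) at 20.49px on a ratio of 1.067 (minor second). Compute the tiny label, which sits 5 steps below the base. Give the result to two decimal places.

20.49 ÷ 1.067⁷ = 20.49 ÷ 1.57453 ≈ 13.013

13.01px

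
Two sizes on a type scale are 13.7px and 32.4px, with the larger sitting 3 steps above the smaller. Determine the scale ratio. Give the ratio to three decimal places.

The ratio satisfies 13.7 × r³ = 32.4, so r = (32.4 / 13.7)^(1/3).
r = 2.3650^(1/3) ≈ 1.3323

1.332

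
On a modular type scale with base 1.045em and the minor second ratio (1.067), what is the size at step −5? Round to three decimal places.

0.756em

1.045 ÷ 1.067⁵ = 1.045 ÷ 1.38300 ≈ 0.756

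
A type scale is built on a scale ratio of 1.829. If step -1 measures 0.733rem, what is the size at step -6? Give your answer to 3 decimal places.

Moving from step -1 to step -6 is 5 steps down, so divide by r⁵.
0.733 ÷ 1.829⁵ = 0.733 ÷ 20.46768 ≈ 0.036

0.036rem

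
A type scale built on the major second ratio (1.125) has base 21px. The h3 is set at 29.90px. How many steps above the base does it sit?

3

1.125ⁿ = 29.90 / 21 = 1.4238
n = ln(1.4238) / ln(1.125) = 0.3533 / 0.1178 ≈ 3.00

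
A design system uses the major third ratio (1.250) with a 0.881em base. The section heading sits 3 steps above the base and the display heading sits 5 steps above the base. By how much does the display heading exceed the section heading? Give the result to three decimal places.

Step 3: 0.881 × 1.250³ = 1.72070em
Step 5: 0.881 × 1.250⁵ = 2.68860em
Difference: 2.68860 − 1.72070 = 0.96790em

0.968em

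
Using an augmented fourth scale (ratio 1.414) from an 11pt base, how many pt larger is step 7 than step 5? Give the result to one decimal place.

Step 5: 11.0 × 1.414⁵ = 62.178pt
Step 7: 11.0 × 1.414⁷ = 124.319pt
Difference: 124.319 − 62.178 = 62.141pt

62.1pt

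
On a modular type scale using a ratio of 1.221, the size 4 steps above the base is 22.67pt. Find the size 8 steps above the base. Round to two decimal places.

50.39pt

The gap is 8 − (4) = 4 steps, so the factor is 1.221^4.
22.67 × 1.221⁴ = 22.67 × 2.22261 ≈ 50.386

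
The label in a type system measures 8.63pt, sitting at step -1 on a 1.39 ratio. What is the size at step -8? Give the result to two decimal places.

0.86pt

The gap is -8 − (-1) = -7 steps, so the factor is 1.39^-7.
8.63 ÷ 1.39⁷ = 8.63 ÷ 10.02544 ≈ 0.861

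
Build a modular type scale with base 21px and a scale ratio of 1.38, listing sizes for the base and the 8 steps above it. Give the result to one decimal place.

Step 0: 21px
Step 1: 21.0 × 1.38 = 29.0
Step 2: 21.0 × 1.38² = 40.0
Step 3: 21.0 × 1.38³ = 55.2
Step 4: 21.0 × 1.38⁴ = 76.2
Step 5: 21.0 × 1.38⁵ = 105.1
Step 6: 21.0 × 1.38⁶ = 145.0
Step 7: 21.0 × 1.38⁷ = 200.2
Step 8: 21.0 × 1.38⁸ = 276.2

21.0px, 29.0px, 40.0px, 55.2px, 76.2px, 105.1px, 145.0px, 200.2px, 276.2px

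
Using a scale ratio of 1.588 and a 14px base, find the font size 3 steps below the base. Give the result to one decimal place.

3.5px

14.0 ÷ 1.588³ = 14.0 ÷ 4.00453 ≈ 3.50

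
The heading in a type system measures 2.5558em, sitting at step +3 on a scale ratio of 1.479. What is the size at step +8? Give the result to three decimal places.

2.5558 × 1.479⁵ = 2.5558 × 7.07686 ≈ 18.087

18.087em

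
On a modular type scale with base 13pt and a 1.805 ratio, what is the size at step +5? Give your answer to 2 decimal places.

249.07pt

A modular type scale is a geometric sequence: sizeₙ = base × rⁿ.
13.0 × 1.805⁵ = 13.0 × 19.15958 ≈ 249.07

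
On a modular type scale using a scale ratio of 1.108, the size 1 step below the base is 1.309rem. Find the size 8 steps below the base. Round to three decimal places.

1.309 ÷ 1.108⁷ = 1.309 ÷ 2.05012 ≈ 0.639

0.639rem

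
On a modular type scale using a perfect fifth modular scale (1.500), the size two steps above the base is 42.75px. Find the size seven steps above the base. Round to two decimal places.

42.75 × 1.500⁵ = 42.75 × 7.59375 ≈ 324.633

324.63px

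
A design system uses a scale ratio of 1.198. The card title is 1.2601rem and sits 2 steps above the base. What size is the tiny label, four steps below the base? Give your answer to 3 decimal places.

1.2601 ÷ 1.198⁶ = 1.2601 ÷ 2.95625 ≈ 0.426

0.426rem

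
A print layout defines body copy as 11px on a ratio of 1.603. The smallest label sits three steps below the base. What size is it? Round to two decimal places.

11.0 ÷ 1.603³ = 11.0 ÷ 4.11908 ≈ 2.67

2.67px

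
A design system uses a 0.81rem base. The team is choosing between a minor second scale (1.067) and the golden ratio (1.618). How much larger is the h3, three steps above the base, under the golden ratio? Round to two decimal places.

2.45rem

Minor second: 0.81 × 1.067³ = 0.9840rem
Golden ratio: 0.81 × 1.618³ = 3.4310rem
Difference: 3.4310 − 0.9840 = 2.4470rem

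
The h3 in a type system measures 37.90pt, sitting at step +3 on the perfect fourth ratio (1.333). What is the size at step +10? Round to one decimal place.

Moving from step +3 to step +10 is 7 steps up, so multiply by r⁷.
37.90 × 1.333⁷ = 37.90 × 7.47844 ≈ 283.433

283.4pt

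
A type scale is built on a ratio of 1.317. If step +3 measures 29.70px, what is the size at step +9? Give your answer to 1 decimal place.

155.0px

29.70 × 1.317⁶ = 29.70 × 5.21813 ≈ 154.978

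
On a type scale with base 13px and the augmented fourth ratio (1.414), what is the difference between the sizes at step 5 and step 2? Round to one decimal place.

Step 2: 13.0 × 1.414² = 25.992px
Step 5: 13.0 × 1.414⁵ = 73.484px
Difference: 73.484 − 25.992 = 47.492px

47.5px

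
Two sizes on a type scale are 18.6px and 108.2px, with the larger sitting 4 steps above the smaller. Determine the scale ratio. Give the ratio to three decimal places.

r⁴ = 108.2 / 18.6, so r = (108.2/18.6)^(1/4).
r = 5.8172^(1/4) ≈ 1.5530

1.553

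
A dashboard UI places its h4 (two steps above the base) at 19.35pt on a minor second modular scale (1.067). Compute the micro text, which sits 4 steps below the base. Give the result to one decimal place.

13.1pt

19.35 ÷ 1.067⁶ = 19.35 ÷ 1.47566 ≈ 13.113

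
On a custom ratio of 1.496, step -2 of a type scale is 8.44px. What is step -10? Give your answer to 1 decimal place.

0.3px

8.44 ÷ 1.496⁸ = 8.44 ÷ 25.08723 ≈ 0.336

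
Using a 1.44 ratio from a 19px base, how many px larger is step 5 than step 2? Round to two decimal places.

Step 2: 19.0 × 1.44² = 39.3984px
Step 5: 19.0 × 1.44⁵ = 117.6430px
Difference: 117.6430 − 39.3984 = 78.2446px

78.24px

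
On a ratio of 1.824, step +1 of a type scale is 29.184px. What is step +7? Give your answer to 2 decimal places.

Moving from step +1 to step +7 is 6 steps up, so multiply by r⁶.
29.184 × 1.824⁶ = 29.184 × 36.82553 ≈ 1074.716

1074.72px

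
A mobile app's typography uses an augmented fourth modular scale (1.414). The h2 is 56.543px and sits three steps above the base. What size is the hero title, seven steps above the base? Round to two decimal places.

226.04px

Moving from step +3 to step +7 is 4 steps up, so multiply by r⁴.
56.543 × 1.414⁴ = 56.543 × 3.99758 ≈ 226.035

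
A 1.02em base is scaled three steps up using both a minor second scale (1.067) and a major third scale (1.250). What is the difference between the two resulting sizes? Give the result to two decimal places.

Minor second: 1.02 × 1.067³ = 1.2391em
Major third: 1.02 × 1.250³ = 1.9922em
Difference: 1.9922 − 1.2391 = 0.7531em

0.75em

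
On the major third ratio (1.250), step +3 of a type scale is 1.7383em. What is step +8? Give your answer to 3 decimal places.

The gap is 8 − (3) = 5 steps, so the factor is 1.250^5.
1.7383 × 1.250⁵ = 1.7383 × 3.05176 ≈ 5.305

5.305em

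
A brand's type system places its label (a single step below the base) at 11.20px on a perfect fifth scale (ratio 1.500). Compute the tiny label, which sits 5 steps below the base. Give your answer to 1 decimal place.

The gap is -5 − (-1) = -4 steps, so the factor is 1.500^-4.
11.20 ÷ 1.500⁴ = 11.20 ÷ 5.06250 ≈ 2.212

2.2px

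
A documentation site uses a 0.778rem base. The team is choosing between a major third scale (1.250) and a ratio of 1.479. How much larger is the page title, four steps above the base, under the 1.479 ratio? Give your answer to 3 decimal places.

Major third: 0.778 × 1.250⁴ = 1.89941rem
At 1.479: 0.778 × 1.479⁴ = 3.72265rem
Difference: 3.72265 − 1.89941 = 1.82324rem

1.823rem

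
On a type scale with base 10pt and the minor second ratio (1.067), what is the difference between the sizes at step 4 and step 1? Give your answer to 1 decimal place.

Step 1: 10.0 × 1.067 = 10.670pt
Step 4: 10.0 × 1.067⁴ = 12.962pt
Difference: 12.962 − 10.670 = 2.292pt

2.3pt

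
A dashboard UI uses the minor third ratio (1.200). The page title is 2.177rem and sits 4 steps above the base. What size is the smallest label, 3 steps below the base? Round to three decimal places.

0.608rem

2.177 ÷ 1.200⁷ = 2.177 ÷ 3.58318 ≈ 0.608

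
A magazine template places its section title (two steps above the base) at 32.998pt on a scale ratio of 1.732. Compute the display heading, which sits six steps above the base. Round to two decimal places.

32.998 × 1.732⁴ = 32.998 × 8.99894 ≈ 296.947

296.95pt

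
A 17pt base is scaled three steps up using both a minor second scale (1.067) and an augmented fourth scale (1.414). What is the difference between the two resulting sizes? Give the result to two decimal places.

Minor second: 17.0 × 1.067³ = 20.6511pt
Augmented fourth: 17.0 × 1.414³ = 48.0615pt
Difference: 48.0615 − 20.6511 = 27.4104pt

27.41pt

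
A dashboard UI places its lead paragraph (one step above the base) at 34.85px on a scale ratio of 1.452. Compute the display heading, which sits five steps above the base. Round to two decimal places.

34.85 × 1.452⁴ = 34.85 × 4.44495 ≈ 154.906

154.91px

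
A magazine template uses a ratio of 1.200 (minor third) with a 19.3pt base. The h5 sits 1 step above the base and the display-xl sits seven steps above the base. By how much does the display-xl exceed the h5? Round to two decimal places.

46.00pt

Step 1: 19.3 × 1.200 = 23.1600pt
Step 7: 19.3 × 1.200⁷ = 69.1554pt
Difference: 69.1554 − 23.1600 = 45.9954pt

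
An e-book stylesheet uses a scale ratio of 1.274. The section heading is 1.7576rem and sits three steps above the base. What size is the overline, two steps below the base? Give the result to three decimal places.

0.524rem

1.7576 ÷ 1.274⁵ = 1.7576 ÷ 3.35619 ≈ 0.524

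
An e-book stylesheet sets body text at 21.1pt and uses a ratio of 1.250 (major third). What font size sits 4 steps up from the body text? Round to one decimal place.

51.5pt

21.1 × 1.250⁴ = 21.1 × 2.44141 ≈ 51.51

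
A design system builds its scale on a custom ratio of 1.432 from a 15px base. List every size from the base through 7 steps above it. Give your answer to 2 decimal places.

15.00px, 21.48px, 30.76px, 44.05px, 63.08px, 90.32px, 129.34px, 185.22px

Step 0: 15px
Step 1: 15.0 × 1.432 = 21.48
Step 2: 15.0 × 1.432² = 30.76
Step 3: 15.0 × 1.432³ = 44.05
Step 4: 15.0 × 1.432⁴ = 63.08
Step 5: 15.0 × 1.432⁵ = 90.32
Step 6: 15.0 × 1.432⁶ = 129.34
Step 7: 15.0 × 1.432⁷ = 185.22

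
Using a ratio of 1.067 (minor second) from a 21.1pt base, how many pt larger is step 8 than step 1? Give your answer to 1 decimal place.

Step 1: 21.1 × 1.067 = 22.514pt
Step 8: 21.1 × 1.067⁸ = 35.448pt
Difference: 35.448 − 22.514 = 12.934pt

12.9pt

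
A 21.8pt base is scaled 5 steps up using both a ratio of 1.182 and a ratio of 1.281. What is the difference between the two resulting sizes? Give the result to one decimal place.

At 1.182: 21.8 × 1.182⁵ = 50.297pt
At 1.281: 21.8 × 1.281⁵ = 75.197pt
Difference: 75.197 − 50.297 = 24.900pt

24.9pt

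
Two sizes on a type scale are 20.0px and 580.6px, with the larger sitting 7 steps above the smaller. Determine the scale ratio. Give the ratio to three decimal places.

1.618

r⁷ = 580.6 / 20.0, so r = (580.6/20.0)^(1/7).
r = 29.0300^(1/7) ≈ 1.6180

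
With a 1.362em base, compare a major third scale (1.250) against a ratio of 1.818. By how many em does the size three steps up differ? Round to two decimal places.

5.52em

Major third: 1.362 × 1.250³ = 2.6602em
At 1.818: 1.362 × 1.818³ = 8.1839em
Difference: 8.1839 − 2.6602 = 5.5237em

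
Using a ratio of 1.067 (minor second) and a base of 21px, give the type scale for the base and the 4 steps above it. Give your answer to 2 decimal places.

21.00px, 22.41px, 23.91px, 25.51px, 27.22px

Step 0: 21px
Step 1: 21.0 × 1.067 = 22.41
Step 2: 21.0 × 1.067² = 23.91
Step 3: 21.0 × 1.067³ = 25.51
Step 4: 21.0 × 1.067⁴ = 27.22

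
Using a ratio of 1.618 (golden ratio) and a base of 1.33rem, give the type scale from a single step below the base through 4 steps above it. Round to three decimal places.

0.822rem, 1.330rem, 2.152rem, 3.482rem, 5.634rem, 9.115rem

Step -1: 1.33 ÷ 1.618 = 0.822
Step 0: 1.33rem
Step 1: 1.33 × 1.618 = 2.152
Step 2: 1.33 × 1.618² = 3.482
Step 3: 1.33 × 1.618³ = 5.634
Step 4: 1.33 × 1.618⁴ = 9.115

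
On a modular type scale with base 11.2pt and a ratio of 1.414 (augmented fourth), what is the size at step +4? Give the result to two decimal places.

11.2 × 1.414⁴ = 11.2 × 3.99758 ≈ 44.77

44.77pt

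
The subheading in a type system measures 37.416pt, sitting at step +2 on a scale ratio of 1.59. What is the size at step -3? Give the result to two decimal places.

3.68pt

The gap is -3 − (2) = -5 steps, so the factor is 1.59^-5.
37.416 ÷ 1.59⁵ = 37.416 ÷ 10.16215 ≈ 3.682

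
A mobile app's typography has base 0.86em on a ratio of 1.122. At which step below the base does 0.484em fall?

1.122ⁿ = 0.86 / 0.484 = 1.7769
n = ln(1.7769) / ln(1.122) = 0.5748 / 0.1151 ≈ 4.99

5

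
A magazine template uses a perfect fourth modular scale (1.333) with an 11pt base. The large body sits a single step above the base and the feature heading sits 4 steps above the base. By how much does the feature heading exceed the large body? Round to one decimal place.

Step 1: 11.0 × 1.333 = 14.663pt
Step 4: 11.0 × 1.333⁴ = 34.731pt
Difference: 34.731 − 14.663 = 20.068pt

20.1pt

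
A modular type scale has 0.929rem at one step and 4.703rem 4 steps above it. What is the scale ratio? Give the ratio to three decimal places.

r⁴ = 4.703 / 0.929, so r = (4.703/0.929)^(1/4).
r = 5.0624^(1/4) ≈ 1.5000

1.500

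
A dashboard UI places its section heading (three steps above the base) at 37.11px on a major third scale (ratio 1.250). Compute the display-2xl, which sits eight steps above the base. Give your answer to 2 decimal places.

The gap is 8 − (3) = 5 steps, so the factor is 1.250^5.
37.11 × 1.250⁵ = 37.11 × 3.05176 ≈ 113.251

113.25px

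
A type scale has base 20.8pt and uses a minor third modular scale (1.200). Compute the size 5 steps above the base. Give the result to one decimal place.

51.8pt

A modular type scale is a geometric sequence: sizeₙ = base × rⁿ.
20.8 × 1.200⁵ = 20.8 × 2.48832 ≈ 51.76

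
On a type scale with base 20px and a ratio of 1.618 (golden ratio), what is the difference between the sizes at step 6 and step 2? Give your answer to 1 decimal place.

Step 2: 20.0 × 1.618² = 52.358px
Step 6: 20.0 × 1.618⁶ = 358.840px
Difference: 358.840 − 52.358 = 306.482px

306.5px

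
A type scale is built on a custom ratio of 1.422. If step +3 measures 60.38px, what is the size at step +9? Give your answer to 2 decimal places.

499.22px

The gap is 9 − (3) = 6 steps, so the factor is 1.422^6.
60.38 × 1.422⁶ = 60.38 × 8.26794 ≈ 499.219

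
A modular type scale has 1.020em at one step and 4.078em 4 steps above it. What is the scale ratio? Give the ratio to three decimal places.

r⁴ = 4.078 / 1.020, so r = (4.078/1.020)^(1/4).
r = 3.9980^(1/4) ≈ 1.4140

1.414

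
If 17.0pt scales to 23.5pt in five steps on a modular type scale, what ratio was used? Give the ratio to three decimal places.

1.067

r⁵ = 23.5 / 17.0, so r = (23.5/17.0)^(1/5).
r = 1.3824^(1/5) ≈ 1.0669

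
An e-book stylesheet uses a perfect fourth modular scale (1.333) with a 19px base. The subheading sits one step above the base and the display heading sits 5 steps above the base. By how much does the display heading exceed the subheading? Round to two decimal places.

54.64px

Step 1: 19.0 × 1.333 = 25.3270px
Step 5: 19.0 × 1.333⁵ = 79.9658px
Difference: 79.9658 − 25.3270 = 54.6388px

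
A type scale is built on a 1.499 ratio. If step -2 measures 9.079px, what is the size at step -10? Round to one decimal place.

0.4px

9.079 ÷ 1.499⁸ = 9.079 ÷ 25.49254 ≈ 0.356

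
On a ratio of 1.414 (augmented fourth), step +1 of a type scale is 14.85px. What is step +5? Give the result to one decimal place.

14.85 × 1.414⁴ = 14.85 × 3.99758 ≈ 59.364

59.4px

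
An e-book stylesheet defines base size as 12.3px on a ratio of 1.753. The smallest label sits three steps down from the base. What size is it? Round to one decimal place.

2.3px

A modular type scale is a geometric sequence: sizeₙ = base × rⁿ.
12.3 ÷ 1.753³ = 12.3 ÷ 5.38698 ≈ 2.28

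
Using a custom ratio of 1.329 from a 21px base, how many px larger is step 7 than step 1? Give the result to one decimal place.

125.9px

Step 1: 21.0 × 1.329 = 27.909px
Step 7: 21.0 × 1.329⁷ = 153.778px
Difference: 153.778 − 27.909 = 125.869px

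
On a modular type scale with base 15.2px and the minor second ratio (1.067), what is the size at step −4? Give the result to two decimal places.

11.73px

15.2 ÷ 1.067⁴ = 15.2 ÷ 1.29616 ≈ 11.73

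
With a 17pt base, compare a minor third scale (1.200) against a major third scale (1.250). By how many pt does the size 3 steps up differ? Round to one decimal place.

3.8pt

Minor third: 17.0 × 1.200³ = 29.376pt
Major third: 17.0 × 1.250³ = 33.203pt
Difference: 33.203 − 29.376 = 3.827pt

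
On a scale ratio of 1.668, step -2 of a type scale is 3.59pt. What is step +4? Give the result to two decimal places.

77.32pt

The gap is 4 − (-2) = 6 steps, so the factor is 1.668^6.
3.59 × 1.668⁶ = 3.59 × 21.53656 ≈ 77.316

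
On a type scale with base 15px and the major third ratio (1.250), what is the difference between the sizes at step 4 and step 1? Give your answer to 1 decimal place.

Step 1: 15.0 × 1.250 = 18.750px
Step 4: 15.0 × 1.250⁴ = 36.621px
Difference: 36.621 − 18.750 = 17.871px

17.9px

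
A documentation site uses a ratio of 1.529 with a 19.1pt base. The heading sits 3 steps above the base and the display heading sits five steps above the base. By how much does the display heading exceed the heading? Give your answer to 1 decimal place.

Step 3: 19.1 × 1.529³ = 68.274pt
Step 5: 19.1 × 1.529⁵ = 159.614pt
Difference: 159.614 − 68.274 = 91.340pt

91.3pt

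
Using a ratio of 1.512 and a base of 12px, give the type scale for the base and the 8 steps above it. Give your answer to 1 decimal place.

12.0px, 18.1px, 27.4px, 41.5px, 62.7px, 94.8px, 143.4px, 216.8px, 327.8px

Step 0: 12px
Step 1: 12.0 × 1.512 = 18.1
Step 2: 12.0 × 1.512² = 27.4
Step 3: 12.0 × 1.512³ = 41.5
Step 4: 12.0 × 1.512⁴ = 62.7
Step 5: 12.0 × 1.512⁵ = 94.8
Step 6: 12.0 × 1.512⁶ = 143.4
Step 7: 12.0 × 1.512⁷ = 216.8
Step 8: 12.0 × 1.512⁸ = 327.8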